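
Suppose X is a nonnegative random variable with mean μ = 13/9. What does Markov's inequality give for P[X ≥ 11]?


μ = E[X] = 13/9, a = 11.
Markov: P[X ≥ 11] ≤ μ/a = (13/9)/11 = 13/99.
Numerically: ≈ 0.13131.
(Since a = 11 > μ = 1.44444, the bound 13/99 is < 1 and informative.)

P[X ≥ 11] ≤ 13/99 ≈ 0.13131.


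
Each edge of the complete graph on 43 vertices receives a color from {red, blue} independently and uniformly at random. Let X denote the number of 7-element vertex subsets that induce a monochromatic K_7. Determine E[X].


Let X = Σ_S X_S over the C(43, 7) = 32224114 subsets S of size 7, where X_S = 1 if the K_7 on S is monochromatic.
For a fixed S, the K_7 on S has C(7, 2) = 21 edges. P[all 21 edges red] = (1/2)^21, and likewise for blue, so P[monochromatic] = 2·(1/2)^21 = 2^{1 − 21} = 1/1048576.
Summing: E[X] = C(43, 7) · 2^{1 − 21} = 32224114 · 1/1048576 = 16112057/524288.
Numerically: E[X] ≈ 30.731.

E[X] = C(43,7)·2^(1−C(7,2)) = 16112057/524288 ≈ 30.731.


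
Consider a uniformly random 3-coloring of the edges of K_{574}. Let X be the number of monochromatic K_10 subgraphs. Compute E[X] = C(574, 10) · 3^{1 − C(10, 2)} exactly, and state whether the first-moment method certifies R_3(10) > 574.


E[X] = C(574, 10) · 3^{1 − 45} = 988824035203816502691 · 3^{−44} = 988824035203816502691/984770902183611232881.
As a reduced fraction: E[X] = 109869337244868500299/109418989131512359209 ≈ 1.00412.
Is E[X] < 1? NO.
Since E[X] ≥ 1, the first-moment bound is inconclusive at n = 574; it does NOT by itself certify R_3(10) > 574.

E[X] = 109869337244868500299/109418989131512359209 ≈ 1.00412; E[X] ≥ 1; first-moment method inconclusive here.


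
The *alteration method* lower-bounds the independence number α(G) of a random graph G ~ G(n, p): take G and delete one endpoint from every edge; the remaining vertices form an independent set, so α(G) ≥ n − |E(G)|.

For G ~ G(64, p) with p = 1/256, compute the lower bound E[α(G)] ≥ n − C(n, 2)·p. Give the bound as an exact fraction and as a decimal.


E[|E(G)|] = C(64, 2)·p = 2016 · (1/256) = 63/8.
E[α(G)] ≥ n − E[|E(G)|] = 64 − 63/8 = 449/8.
Numerically: ≈ 56.125.
(This is only a lower bound; the true E[α(G)] may be larger.)

E[α(G)] ≥ 449/8 ≈ 56.125.


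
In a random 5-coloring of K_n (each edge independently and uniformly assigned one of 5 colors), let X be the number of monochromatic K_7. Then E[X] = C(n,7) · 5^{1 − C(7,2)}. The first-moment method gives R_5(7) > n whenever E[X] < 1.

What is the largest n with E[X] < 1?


We need C(n, 7) · 5^{1 − 21} < 1, i.e. C(n, 7) < 5^{21 − 1} = 95367431640625.
Check values of n near the boundary:
  n = 332: C(332, 7) = 82772214646616; 82772214646616 < 95367431640625? YES
  n = 333: C(333, 7) = 84549532139028; 84549532139028 < 95367431640625? YES
  n = 334: C(334, 7) = 86359460961576; 86359460961576 < 95367431640625? YES
  n = 335: C(335, 7) = 88202498238195; 88202498238195 < 95367431640625? YES
  n = 336: C(336, 7) = 90079147136880; 90079147136880 < 95367431640625? YES
  n = 337: C(337, 7) = 91989916924632; 91989916924632 < 95367431640625? YES
  n = 338: C(338, 7) = 93935323022736; 93935323022736 < 95367431640625? YES
  n = 339: C(339, 7) = 95915887062372; 95915887062372 < 95367431640625? NO
  n = 340: C(340, 7) = 97932136940560; 97932136940560 < 95367431640625? NO
  n = 341: C(341, 7) = 99984606876440; 99984606876440 < 95367431640625? NO
The largest n with C(n, 7) < 95367431640625 is n = 338 (where E[X] = 93935323022736/95367431640625 ≈ 0.9850). Hence R_5(7) > 338, i.e. R_5(7) ≥ 339.

Largest n = 338; hence R_5(7) > 338.


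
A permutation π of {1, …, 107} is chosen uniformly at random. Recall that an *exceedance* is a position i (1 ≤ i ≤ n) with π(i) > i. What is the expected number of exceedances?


Write X = Σ_{i=1}^{107} X_i, where X_i = 1_{π(i) > i}.
For each fixed i, π(i) is uniform over {1, …, 107} (marginal of a uniform permutation), so P[π(i) > i] = (n − i)/n. Summing: Σ_{i=1}^{107} (n − i)/n = (0 + 1 + … + 106)/107 = 107(107 − 1)/(2·107) = (107 − 1)/2.
Hence E[X] = Σ_{i=1}^{107} (107 − i)/107 = 53 ≈ 53.0000.

E[X] = 53 = 53.0000.


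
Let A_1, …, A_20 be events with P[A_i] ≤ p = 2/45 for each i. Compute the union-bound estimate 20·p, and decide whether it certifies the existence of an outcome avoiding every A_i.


Union bound: P[∪_{i=1}^{20} A_i] ≤ Σ_i P[A_i] ≤ 20·p = 20·(2/45) = 8/9.
Numerically: 8/9 ≈ 0.8888889.
Is 8/9 < 1? YES.
Since P[∪ A_i] ≤ 8/9 < 1, the complement has P[∩ A_i^c] ≥ 1 − 8/9 = 1/9 > 0, so some outcome avoids every A_i.

20·p = 8/9 ≈ 0.8888889; existence CERTIFIED by the union bound.


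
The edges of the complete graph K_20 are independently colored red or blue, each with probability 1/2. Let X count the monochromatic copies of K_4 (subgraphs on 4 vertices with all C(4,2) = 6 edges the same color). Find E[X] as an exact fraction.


Let X = Σ_S X_S over the C(20, 4) = 4845 subsets S of size 4, where X_S = 1 if the K_4 on S is monochromatic.
For a fixed S, the K_4 on S has C(4, 2) = 6 edges. P[all 6 edges red] = (1/2)^6, and likewise for blue, so P[monochromatic] = 2·(1/2)^6 = 2^{1 − 6} = 1/32.
Summing: E[X] = C(20, 4) · 2^{1 − 6} = 4845 · 1/32 = 4845/32.
Numerically: E[X] ≈ 151.4062.

E[X] = C(20,4)·2^(1−C(4,2)) = 4845/32 ≈ 151.4062.


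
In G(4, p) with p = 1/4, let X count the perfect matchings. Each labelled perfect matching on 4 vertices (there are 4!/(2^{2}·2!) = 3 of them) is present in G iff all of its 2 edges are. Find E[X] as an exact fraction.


K_4 has 4!/(2^{2}·2!) = 3 labelled perfect matchings.
For each such perfect matching H, let X_H = 1 if all 2 edges of H are present in G. Then P[X_H = 1] = p^{2} = (1/4)^{2} = 1/16.
By linearity: E[X] = Σ_H E[X_H] = 3 · p^{2} = 3 · 1/16 = 3/16.
Numerically: E[X] ≈ 0.1875.

E[X] = 3 · (1/4)^{2} = 3/16 ≈ 0.1875.


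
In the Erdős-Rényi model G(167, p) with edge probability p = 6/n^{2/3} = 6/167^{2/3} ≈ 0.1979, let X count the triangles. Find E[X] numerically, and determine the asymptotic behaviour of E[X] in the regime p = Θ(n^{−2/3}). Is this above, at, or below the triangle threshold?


Number of potential triangles: C(167, 3) = 762355.
Each occurs with probability p³ ≈ (0.1979)³ ≈ 7.744989e-03.
By linearity: E[X] = C(167, 3)·p³ ≈ 762355 · 7.744989e-03 ≈ 5904.4311.
Since α = 2/3 < 1, p = c/n^{2/3} ≫ 1/n is above the triangle threshold p ~ 1/n. Asymptotically E[X] ~ (c³/6)·n^{3(1−α)} = (6³/6)·n^{1} → ∞; triangles are abundant w.h.p.

E[X] ≈ 5904.4311; in regime p = Θ(1/n^{2/3}) E[X] diverges (above the triangle threshold p ~ 1/n).


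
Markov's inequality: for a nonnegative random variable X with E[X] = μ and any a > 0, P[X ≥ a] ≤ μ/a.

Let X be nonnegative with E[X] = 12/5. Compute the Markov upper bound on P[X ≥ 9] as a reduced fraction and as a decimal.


μ = E[X] = 12/5, a = 9.
Markov: P[X ≥ 9] ≤ μ/a = (12/5)/9 = 4/15.
Numerically: ≈ 0.26667.
(Since a = 9 > μ = 2.40000, the bound 4/15 is < 1 and informative.)

P[X ≥ 9] ≤ 4/15 ≈ 0.26667.


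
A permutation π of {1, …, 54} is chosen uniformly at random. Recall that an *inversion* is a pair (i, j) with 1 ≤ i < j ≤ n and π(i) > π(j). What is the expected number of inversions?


Write X = Σ X_I over the C(54, 2) = 1431 pairs i < j, with X_I the indicator of one inversion.
There are 1431 indicators.
For each fixed pair i < j, the values π(i) and π(j) are two distinct elements of {1, …, 54} in uniformly random order; by symmetry P[π(i) > π(j)] = 1/2.
By linearity: E[X] = 1431 · (1/2) = C(54, 2) · (1/2) = 1431/2 = 1431/2 ≈ 715.5000.

E[X] = 1431/2 = 715.5000.


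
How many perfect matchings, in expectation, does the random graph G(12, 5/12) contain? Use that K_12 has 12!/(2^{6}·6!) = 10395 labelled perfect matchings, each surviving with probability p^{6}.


K_12 has 12!/(2^{6}·6!) = 10395 labelled perfect matchings.
For each such perfect matching H, let X_H = 1 if all 6 edges of H are present in G. Then P[X_H = 1] = p^{6} = (5/12)^{6} = 15625/2985984.
By linearity: E[X] = Σ_H E[X_H] = 10395 · p^{6} = 10395 · 15625/2985984 = 6015625/110592.
Numerically: E[X] ≈ 54.4.

E[X] = 10395 · (5/12)^{6} = 6015625/110592 ≈ 54.4.


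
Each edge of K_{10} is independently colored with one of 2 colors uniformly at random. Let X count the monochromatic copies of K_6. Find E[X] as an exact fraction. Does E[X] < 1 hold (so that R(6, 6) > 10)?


E[X] = C(10, 6) · 2^{1 − 15} = 210 · 2^{−14} = 210/16384.
As a reduced fraction: E[X] = 105/8192 ≈ 0.012817.
Is E[X] < 1? YES.
Since E[X] < 1, there exists a 2-coloring of K_{10} with no monochromatic K_6; hence R(6, 6) > 10.

E[X] = 105/8192 ≈ 0.012817; E[X] < 1, so R(6, 6) > 10.


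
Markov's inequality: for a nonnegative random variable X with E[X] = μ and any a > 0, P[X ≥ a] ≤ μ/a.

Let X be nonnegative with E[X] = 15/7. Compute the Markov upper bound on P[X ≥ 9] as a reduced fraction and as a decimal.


μ = E[X] = 15/7, a = 9.
Markov: P[X ≥ 9] ≤ μ/a = (15/7)/9 = 5/21.
Numerically: ≈ 0.23810.
(Since a = 9 > μ = 2.14286, the bound 5/21 is < 1 and informative.)

P[X ≥ 9] ≤ 5/21 ≈ 0.23810.


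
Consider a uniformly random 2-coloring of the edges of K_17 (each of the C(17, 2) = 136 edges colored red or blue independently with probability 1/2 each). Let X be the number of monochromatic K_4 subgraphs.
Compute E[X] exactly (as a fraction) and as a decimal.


Let X = Σ_S X_S over the C(17, 4) = 2380 subsets S of size 4, where X_S = 1 if the K_4 on S is monochromatic.
For a fixed S, the K_4 on S has C(4, 2) = 6 edges. P[all 6 edges red] = (1/2)^6, and likewise for blue, so P[monochromatic] = 2·(1/2)^6 = 2^{1 − 6} = 1/32.
By linearity of expectation: E[X] = C(17, 4) · 2^{1 − 6} = 2380 · 1/32 = 595/8.
Numerically: E[X] ≈ 74.375000.

E[X] = C(17,4)·2^(1−C(4,2)) = 595/8 ≈ 74.375000.


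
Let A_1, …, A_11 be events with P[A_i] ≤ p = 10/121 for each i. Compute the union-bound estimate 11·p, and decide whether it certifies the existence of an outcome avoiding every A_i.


Union bound: P[∪_{i=1}^{11} A_i] ≤ Σ_i P[A_i] ≤ 11·p = 11·(10/121) = 10/11.
Numerically: 10/11 ≈ 0.90909.
Is 10/11 < 1? YES.
Since P[∪ A_i] ≤ 10/11 < 1, the complement has P[∩ A_i^c] ≥ 1 − 10/11 = 1/11 > 0, so some outcome avoids every A_i.

11·p = 10/11 ≈ 0.90909; existence CERTIFIED by the union bound.


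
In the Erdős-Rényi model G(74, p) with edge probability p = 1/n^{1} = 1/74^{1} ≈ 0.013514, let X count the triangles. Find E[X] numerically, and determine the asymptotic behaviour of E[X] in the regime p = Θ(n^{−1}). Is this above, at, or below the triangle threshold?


Number of potential triangles: C(74, 3) = 64824.
Each occurs with probability p³ ≈ (0.013514)³ ≈ 2.4677709e-06.
By linearity: E[X] = C(74, 3)·p³ ≈ 64824 · 2.4677709e-06 ≈ 0.15997.
Here α = 1, so p = 1/n is exactly at the triangle threshold p ~ 1/n. Asymptotically E[X] → c³/6 = 1³/6 = 1/6 ≈ 0.16667, a bounded constant. In this regime the triangle count is asymptotically Poisson(c³/6).

E[X] ≈ 0.15997; in regime p = Θ(1/n^{1}) E[X] stays bounded (at the triangle threshold p ~ 1/n).


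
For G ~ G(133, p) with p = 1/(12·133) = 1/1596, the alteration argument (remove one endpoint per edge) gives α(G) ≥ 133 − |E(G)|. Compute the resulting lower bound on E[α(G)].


E[|E(G)|] = C(133, 2)·p = 8778 · (1/1596) = 11/2.
E[α(G)] ≥ n − E[|E(G)|] = 133 − 11/2 = 255/2.
Numerically: ≈ 127.50000.
(This is only a lower bound; the true E[α(G)] may be larger.)

E[α(G)] ≥ 255/2 ≈ 127.50000.


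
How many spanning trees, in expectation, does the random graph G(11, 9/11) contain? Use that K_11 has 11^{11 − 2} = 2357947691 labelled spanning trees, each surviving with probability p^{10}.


K_11 has 11^{11 − 2} = 2357947691 labelled spanning trees.
For each such spanning tree H, let X_H = 1 if all 10 edges of H are present in G. Then P[X_H = 1] = p^{10} = (9/11)^{10} = 3486784401/25937424601.
By linearity of expectation: E[X] = Σ_H E[X_H] = 2357947691 · p^{10} = 2357947691 · 3486784401/25937424601 = 3486784401/11.
Numerically: E[X] ≈ 3.17e+08.

E[X] = 2357947691 · (9/11)^{10} = 3486784401/11 ≈ 3.17e+08.


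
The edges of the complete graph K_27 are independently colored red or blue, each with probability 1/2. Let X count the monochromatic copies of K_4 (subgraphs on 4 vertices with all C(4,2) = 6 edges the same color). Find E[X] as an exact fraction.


Let X = Σ_S X_S over the C(27, 4) = 17550 subsets S of size 4, where X_S = 1 if the K_4 on S is monochromatic.
For a fixed S, the K_4 on S has C(4, 2) = 6 edges. P[all 6 edges red] = (1/2)^6, and likewise for blue, so P[monochromatic] = 2·(1/2)^6 = 2^{1 − 6} = 1/32.
By linearity of expectation: E[X] = C(27, 4) · 2^{1 − 6} = 17550 · 1/32 = 8775/16.
Numerically: E[X] ≈ 548.438.

E[X] = C(27,4)·2^(1−C(4,2)) = 8775/16 ≈ 548.438.


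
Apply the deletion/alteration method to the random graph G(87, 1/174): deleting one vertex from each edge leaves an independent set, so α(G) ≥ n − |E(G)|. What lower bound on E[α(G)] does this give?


E[|E(G)|] = C(87, 2)·p = 3741 · (1/174) = 43/2.
E[α(G)] ≥ n − E[|E(G)|] = 87 − 43/2 = 131/2.
Numerically: ≈ 65.5000.
(This is only a lower bound; the true E[α(G)] may be larger.)

E[α(G)] ≥ 131/2 ≈ 65.5000.


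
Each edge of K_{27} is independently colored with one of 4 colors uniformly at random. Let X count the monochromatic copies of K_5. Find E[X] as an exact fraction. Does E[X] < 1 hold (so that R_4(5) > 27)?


E[X] = C(27, 5) · 4^{1 − 10} = 80730 · 4^{−9} = 80730/262144.
As a reduced fraction: E[X] = 40365/131072 ≈ 0.308.
Is E[X] < 1? YES.
Since E[X] < 1, there exists a 4-coloring of K_{27} with no monochromatic K_5; hence R_4(5) > 27.

E[X] = 40365/131072 ≈ 0.308; E[X] < 1, so R_4(5) > 27.


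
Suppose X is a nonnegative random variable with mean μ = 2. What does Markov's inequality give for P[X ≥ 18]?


μ = E[X] = 2, a = 18.
Markov: P[X ≥ 18] ≤ μ/a = (2)/18 = 1/9.
Numerically: ≈ 0.1111.
(Since a = 18 > μ = 2.0000, the bound 1/9 is < 1 and informative.)

P[X ≥ 18] ≤ 1/9 ≈ 0.1111.


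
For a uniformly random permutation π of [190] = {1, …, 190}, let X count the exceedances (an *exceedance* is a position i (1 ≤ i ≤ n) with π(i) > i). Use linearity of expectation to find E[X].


Write X = Σ_{i=1}^{190} X_i, where X_i = 1_{π(i) > i}.
For each fixed i, π(i) is uniform over {1, …, 190} (marginal of a uniform permutation), so P[π(i) > i] = (n − i)/n. Summing: Σ_{i=1}^{190} (n − i)/n = (0 + 1 + … + 189)/190 = 190(190 − 1)/(2·190) = (190 − 1)/2.
Hence E[X] = Σ_{i=1}^{190} (190 − i)/190 = 189/2 ≈ 94.5000.

E[X] = 189/2 = 94.5000.


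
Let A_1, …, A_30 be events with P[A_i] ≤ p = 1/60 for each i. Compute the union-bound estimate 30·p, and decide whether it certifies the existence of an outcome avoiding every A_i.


Union bound: P[∪_{i=1}^{30} A_i] ≤ Σ_i P[A_i] ≤ 30·p = 30·(1/60) = 1/2.
Numerically: 1/2 ≈ 0.50000.
Is 1/2 < 1? YES.
Since P[∪ A_i] ≤ 1/2 < 1, the complement has P[∩ A_i^c] ≥ 1 − 1/2 = 1/2 > 0, so some outcome avoids every A_i.

30·p = 1/2 ≈ 0.50000; existence CERTIFIED by the union bound.


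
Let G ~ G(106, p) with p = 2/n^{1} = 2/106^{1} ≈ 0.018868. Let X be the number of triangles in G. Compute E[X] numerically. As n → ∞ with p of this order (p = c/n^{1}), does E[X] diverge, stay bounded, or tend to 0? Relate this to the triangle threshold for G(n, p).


Number of potential triangles: C(106, 3) = 192920.
Each occurs with probability p³ ≈ (0.018868)³ ≈ 6.7169543e-06.
By linearity: E[X] = C(106, 3)·p³ ≈ 192920 · 6.7169543e-06 ≈ 1.29583.
Here α = 1, so p = 2/n is exactly at the triangle threshold p ~ 1/n. Asymptotically E[X] → c³/6 = 2³/6 = 4/3 ≈ 1.33333, a bounded constant. In this regime the triangle count is asymptotically Poisson(c³/6).

E[X] ≈ 1.29583; in regime p = Θ(1/n^{1}) E[X] stays bounded (at the triangle threshold p ~ 1/n).


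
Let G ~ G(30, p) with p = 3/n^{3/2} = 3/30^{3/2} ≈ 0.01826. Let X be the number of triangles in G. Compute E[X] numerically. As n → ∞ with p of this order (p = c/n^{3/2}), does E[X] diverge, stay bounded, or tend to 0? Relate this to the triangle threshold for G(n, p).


Number of potential triangles: C(30, 3) = 4060.
Each occurs with probability p³ ≈ (0.01826)³ ≈ 6.085806e-06.
By linearity: E[X] = C(30, 3)·p³ ≈ 4060 · 6.085806e-06 ≈ 0.0247.
Since α = 3/2 > 1, p = c/n^{3/2} = o(1/n) is below the triangle threshold p ~ 1/n. Asymptotically E[X] ~ (c³/6)·n^{3(1−α)} = (3³/6)·n^{-1.5} → 0, so by Markov's inequality G has no triangles w.h.p.

E[X] ≈ 0.0247; in regime p = Θ(1/n^{3/2}) E[X] tends to 0 (below the triangle threshold p ~ 1/n).


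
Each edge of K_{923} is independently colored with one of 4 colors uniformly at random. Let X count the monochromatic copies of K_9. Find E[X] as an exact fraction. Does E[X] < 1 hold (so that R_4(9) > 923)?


E[X] = C(923, 9) · 4^{1 − 36} = 1288430932418687114265 · 4^{−35} = 1288430932418687114265/1180591620717411303424.
As a reduced fraction: E[X] = 1288430932418687114265/1180591620717411303424 ≈ 1.091343.
Is E[X] < 1? NO.
Since E[X] ≥ 1, the first-moment bound is inconclusive at n = 923; it does NOT by itself certify R_4(9) > 923.

E[X] = 1288430932418687114265/1180591620717411303424 ≈ 1.091343; E[X] ≥ 1; first-moment method inconclusive here.


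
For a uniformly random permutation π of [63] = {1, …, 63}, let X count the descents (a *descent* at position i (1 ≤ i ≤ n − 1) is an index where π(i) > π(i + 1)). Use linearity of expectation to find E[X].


Write X = Σ X_I over i = 1, …, 62, with X_I the indicator of one descent.
There are 62 indicators.
For each fixed i, the pair (π(i), π(i+1)) is a uniformly random ordered pair of distinct values from {1, …, 63}; by symmetry P[π(i) > π(i+1)] = 1/2.
By linearity: E[X] = 62 · (1/2) = (63 − 1) · (1/2) = 31 ≈ 31.00000.

E[X] = 31 = 31.00000.


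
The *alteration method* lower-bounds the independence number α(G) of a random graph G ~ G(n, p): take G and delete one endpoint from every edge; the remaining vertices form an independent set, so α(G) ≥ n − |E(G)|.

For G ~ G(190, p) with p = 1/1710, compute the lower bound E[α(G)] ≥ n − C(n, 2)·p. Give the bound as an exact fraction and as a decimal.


E[|E(G)|] = C(190, 2)·p = 17955 · (1/1710) = 21/2.
E[α(G)] ≥ n − E[|E(G)|] = 190 − 21/2 = 359/2.
Numerically: ≈ 179.500000.
(This is only a lower bound; the true E[α(G)] may be larger.)

E[α(G)] ≥ 359/2 ≈ 179.500000.


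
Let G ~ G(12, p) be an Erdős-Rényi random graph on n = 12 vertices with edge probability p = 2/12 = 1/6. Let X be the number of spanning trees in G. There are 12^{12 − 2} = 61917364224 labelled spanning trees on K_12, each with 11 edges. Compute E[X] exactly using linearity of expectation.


K_12 has 12^{12 − 2} = 61917364224 labelled spanning trees.
For each such spanning tree H, let X_H = 1 if all 11 edges of H are present in G. Then P[X_H = 1] = p^{11} = (1/6)^{11} = 1/362797056.
Summing the indicators: E[X] = Σ_H E[X_H] = 61917364224 · p^{11} = 61917364224 · 1/362797056 = 512/3.
Numerically: E[X] ≈ 170.667.

E[X] = 61917364224 · (1/6)^{11} = 512/3 ≈ 170.667.


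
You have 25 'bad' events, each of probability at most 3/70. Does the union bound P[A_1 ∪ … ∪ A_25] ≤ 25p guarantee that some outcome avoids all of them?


Union bound: P[∪_{i=1}^{25} A_i] ≤ Σ_i P[A_i] ≤ 25·p = 25·(3/70) = 15/14.
Numerically: 15/14 ≈ 1.071.
Is 15/14 < 1? NO.
Since the bound 15/14 is ≥ 1, the union bound is uninformative here; it does NOT by itself certify existence.

25·p = 15/14 ≈ 1.071; existence NOT certified by the union bound.


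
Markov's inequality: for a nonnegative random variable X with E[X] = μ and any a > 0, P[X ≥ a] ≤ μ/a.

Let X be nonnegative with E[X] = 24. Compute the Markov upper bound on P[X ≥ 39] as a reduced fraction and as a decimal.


μ = E[X] = 24, a = 39.
Markov: P[X ≥ 39] ≤ μ/a = (24)/39 = 8/13.
Numerically: ≈ 0.615.
(Since a = 39 > μ = 24.000, the bound 8/13 is < 1 and informative.)

P[X ≥ 39] ≤ 8/13 ≈ 0.615.


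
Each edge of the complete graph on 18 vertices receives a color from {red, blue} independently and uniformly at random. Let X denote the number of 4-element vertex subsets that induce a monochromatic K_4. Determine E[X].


Let X = Σ_S X_S over the C(18, 4) = 3060 subsets S of size 4, where X_S = 1 if the K_4 on S is monochromatic.
For a fixed S, the K_4 on S has C(4, 2) = 6 edges. P[all 6 edges red] = (1/2)^6, and likewise for blue, so P[monochromatic] = 2·(1/2)^6 = 2^{1 − 6} = 1/32.
By linearity of expectation: E[X] = C(18, 4) · 2^{1 − 6} = 3060 · 1/32 = 765/8.
Numerically: E[X] ≈ 95.6250.

E[X] = C(18,4)·2^(1−C(4,2)) = 765/8 ≈ 95.6250.


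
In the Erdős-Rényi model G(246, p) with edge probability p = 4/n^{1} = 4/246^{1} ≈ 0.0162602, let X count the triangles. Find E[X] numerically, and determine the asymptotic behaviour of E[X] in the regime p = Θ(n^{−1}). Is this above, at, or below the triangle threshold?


Number of potential triangles: C(246, 3) = 2450980.
Each occurs with probability p³ ≈ (0.0162602)³ ≈ 4.29907135e-06.
By linearity: E[X] = C(246, 3)·p³ ≈ 2450980 · 4.29907135e-06 ≈ 10.536938.
Here α = 1, so p = 4/n is exactly at the triangle threshold p ~ 1/n. Asymptotically E[X] → c³/6 = 4³/6 = 32/3 ≈ 10.666667, a bounded constant. In this regime the triangle count is asymptotically Poisson(c³/6).

E[X] ≈ 10.536938; in regime p = Θ(1/n^{1}) E[X] stays bounded (at the triangle threshold p ~ 1/n).


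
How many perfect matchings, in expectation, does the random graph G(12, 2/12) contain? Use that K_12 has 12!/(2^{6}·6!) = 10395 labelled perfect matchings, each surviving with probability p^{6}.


K_12 has 12!/(2^{6}·6!) = 10395 labelled perfect matchings.
For each such perfect matching H, let X_H = 1 if all 6 edges of H are present in G. Then P[X_H = 1] = p^{6} = (1/6)^{6} = 1/46656.
Summing the indicators: E[X] = Σ_H E[X_H] = 10395 · p^{6} = 10395 · 1/46656 = 385/1728.
Numerically: E[X] ≈ 0.223.

E[X] = 10395 · (1/6)^{6} = 385/1728 ≈ 0.223.


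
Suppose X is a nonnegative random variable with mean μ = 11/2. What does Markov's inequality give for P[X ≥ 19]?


μ = E[X] = 11/2, a = 19.
Markov: P[X ≥ 19] ≤ μ/a = (11/2)/19 = 11/38.
Numerically: ≈ 0.28947.
(Since a = 19 > μ = 5.50000, the bound 11/38 is < 1 and informative.)

P[X ≥ 19] ≤ 11/38 ≈ 0.28947.


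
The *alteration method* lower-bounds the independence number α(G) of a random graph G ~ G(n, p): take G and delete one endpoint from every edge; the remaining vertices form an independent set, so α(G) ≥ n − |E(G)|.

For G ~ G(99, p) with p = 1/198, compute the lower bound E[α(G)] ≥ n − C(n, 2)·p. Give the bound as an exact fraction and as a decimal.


E[|E(G)|] = C(99, 2)·p = 4851 · (1/198) = 49/2.
E[α(G)] ≥ n − E[|E(G)|] = 99 − 49/2 = 149/2.
Numerically: ≈ 74.5000.
(This is only a lower bound; the true E[α(G)] may be larger.)

E[α(G)] ≥ 149/2 ≈ 74.5000.


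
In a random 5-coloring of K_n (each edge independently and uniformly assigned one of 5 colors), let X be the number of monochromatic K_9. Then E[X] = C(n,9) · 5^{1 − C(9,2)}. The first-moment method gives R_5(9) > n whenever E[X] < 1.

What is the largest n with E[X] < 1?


We need C(n, 9) · 5^{1 − 36} < 1, i.e. C(n, 9) < 5^{36 − 1} = 2910383045673370361328125.
Check values of n near the boundary:
  n = 2170: C(2170, 9) = 2891746779868845075610510; 2891746779868845075610510 < 2910383045673370361328125? YES
  n = 2171: C(2171, 9) = 2903784578674959601827205; 2903784578674959601827205 < 2910383045673370361328125? YES
  n = 2172: C(2172, 9) = 2915866900084148060642020; 2915866900084148060642020 < 2910383045673370361328125? NO
  n = 2173: C(2173, 9) = 2927993888115921319674265; 2927993888115921319674265 < 2910383045673370361328125? NO
  n = 2174: C(2174, 9) = 2940165687188920530702934; 2940165687188920530702934 < 2910383045673370361328125? NO
The largest n with C(n, 9) < 2910383045673370361328125 is n = 2171 (where E[X] = 580756915734991920365441/582076609134674072265625 ≈ 0.9977). Hence R_5(9) > 2171, i.e. R_5(9) ≥ 2172.

Largest n = 2171; hence R_5(9) > 2171.


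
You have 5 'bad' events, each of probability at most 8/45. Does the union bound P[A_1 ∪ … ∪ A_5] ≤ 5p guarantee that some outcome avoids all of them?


Union bound: P[∪_{i=1}^{5} A_i] ≤ Σ_i P[A_i] ≤ 5·p = 5·(8/45) = 8/9.
Numerically: 8/9 ≈ 0.8888889.
Is 8/9 < 1? YES.
Since P[∪ A_i] ≤ 8/9 < 1, the complement has P[∩ A_i^c] ≥ 1 − 8/9 = 1/9 > 0, so some outcome avoids every A_i.

5·p = 8/9 ≈ 0.8888889; existence CERTIFIED by the union bound.


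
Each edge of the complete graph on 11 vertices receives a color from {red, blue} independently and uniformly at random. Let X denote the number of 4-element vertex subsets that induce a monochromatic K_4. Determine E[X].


Let X = Σ_S X_S over the C(11, 4) = 330 subsets S of size 4, where X_S = 1 if the K_4 on S is monochromatic.
For a fixed S, the K_4 on S has C(4, 2) = 6 edges. P[all 6 edges red] = (1/2)^6, and likewise for blue, so P[monochromatic] = 2·(1/2)^6 = 2^{1 − 6} = 1/32.
Summing: E[X] = C(11, 4) · 2^{1 − 6} = 330 · 1/32 = 165/16.
Numerically: E[X] ≈ 10.31250.

E[X] = C(11,4)·2^(1−C(4,2)) = 165/16 ≈ 10.31250.


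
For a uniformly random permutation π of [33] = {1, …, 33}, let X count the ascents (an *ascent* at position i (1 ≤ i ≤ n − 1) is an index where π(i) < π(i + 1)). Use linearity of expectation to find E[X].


Write X = Σ X_I over i = 1, …, 32, with X_I the indicator of one ascent.
There are 32 indicators.
For each fixed i, the pair (π(i), π(i+1)) is a uniformly random ordered pair of distinct values from {1, …, 33}; by symmetry P[π(i) < π(i+1)] = 1/2.
By linearity: E[X] = 32 · (1/2) = (33 − 1) · (1/2) = 16 ≈ 16.00000.

E[X] = 16 = 16.00000.


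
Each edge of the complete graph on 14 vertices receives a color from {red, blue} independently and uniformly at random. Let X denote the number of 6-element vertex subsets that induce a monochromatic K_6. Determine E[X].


Let X = Σ_S X_S over the C(14, 6) = 3003 subsets S of size 6, where X_S = 1 if the K_6 on S is monochromatic.
For a fixed S, the K_6 on S has C(6, 2) = 15 edges. P[all 15 edges red] = (1/2)^15, and likewise for blue, so P[monochromatic] = 2·(1/2)^15 = 2^{1 − 15} = 1/16384.
By linearity: E[X] = C(14, 6) · 2^{1 − 15} = 3003 · 1/16384 = 3003/16384.
Numerically: E[X] ≈ 0.183.

E[X] = C(14,6)·2^(1−C(6,2)) = 3003/16384 ≈ 0.183.


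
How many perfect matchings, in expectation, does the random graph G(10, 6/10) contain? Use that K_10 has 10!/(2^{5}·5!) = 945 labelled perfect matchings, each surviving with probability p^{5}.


K_10 has 10!/(2^{5}·5!) = 945 labelled perfect matchings.
For each such perfect matching H, let X_H = 1 if all 5 edges of H are present in G. Then P[X_H = 1] = p^{5} = (3/5)^{5} = 243/3125.
Summing the indicators: E[X] = Σ_H E[X_H] = 945 · p^{5} = 945 · 243/3125 = 45927/625.
Numerically: E[X] ≈ 73.48.

E[X] = 945 · (3/5)^{5} = 45927/625 ≈ 73.48.


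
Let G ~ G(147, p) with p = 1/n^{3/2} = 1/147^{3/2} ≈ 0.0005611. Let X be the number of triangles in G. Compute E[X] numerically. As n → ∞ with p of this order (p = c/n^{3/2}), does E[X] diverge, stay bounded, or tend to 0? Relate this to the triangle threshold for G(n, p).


Number of potential triangles: C(147, 3) = 518665.
Each occurs with probability p³ ≈ (0.0005611)³ ≈ 1.766331e-10.
By linearity: E[X] = C(147, 3)·p³ ≈ 518665 · 1.766331e-10 ≈ 0.0001.
Since α = 3/2 > 1, p = c/n^{3/2} = o(1/n) is below the triangle threshold p ~ 1/n. Asymptotically E[X] ~ (c³/6)·n^{3(1−α)} = (1³/6)·n^{-1.5} → 0, so by Markov's inequality G has no triangles w.h.p.

E[X] ≈ 0.0001; in regime p = Θ(1/n^{3/2}) E[X] tends to 0 (below the triangle threshold p ~ 1/n).


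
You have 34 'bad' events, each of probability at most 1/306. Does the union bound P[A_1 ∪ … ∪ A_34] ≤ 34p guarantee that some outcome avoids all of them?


Union bound: P[∪_{i=1}^{34} A_i] ≤ Σ_i P[A_i] ≤ 34·p = 34·(1/306) = 1/9.
Numerically: 1/9 ≈ 0.1111.
Is 1/9 < 1? YES.
Since P[∪ A_i] ≤ 1/9 < 1, the complement has P[∩ A_i^c] ≥ 1 − 1/9 = 8/9 > 0, so some outcome avoids every A_i.

34·p = 1/9 ≈ 0.1111; existence CERTIFIED by the union bound.


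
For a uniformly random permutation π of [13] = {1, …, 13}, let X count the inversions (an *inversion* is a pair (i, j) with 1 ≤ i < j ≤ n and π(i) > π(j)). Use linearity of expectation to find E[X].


Write X = Σ X_I over the C(13, 2) = 78 pairs i < j, with X_I the indicator of one inversion.
There are 78 indicators.
For each fixed pair i < j, the values π(i) and π(j) are two distinct elements of {1, …, 13} in uniformly random order; by symmetry P[π(i) > π(j)] = 1/2.
By linearity: E[X] = 78 · (1/2) = C(13, 2) · (1/2) = 78/2 = 39 ≈ 39.00000.

E[X] = 39 = 39.00000.


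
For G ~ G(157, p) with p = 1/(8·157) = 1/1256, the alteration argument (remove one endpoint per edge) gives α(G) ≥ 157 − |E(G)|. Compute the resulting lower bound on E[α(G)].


E[|E(G)|] = C(157, 2)·p = 12246 · (1/1256) = 39/4.
E[α(G)] ≥ n − E[|E(G)|] = 157 − 39/4 = 589/4.
Numerically: ≈ 147.250000.
(This is only a lower bound; the true E[α(G)] may be larger.)

E[α(G)] ≥ 589/4 ≈ 147.250000.


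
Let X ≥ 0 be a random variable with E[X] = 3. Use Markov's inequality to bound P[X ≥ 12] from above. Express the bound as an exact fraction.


μ = E[X] = 3, a = 12.
Markov: P[X ≥ 12] ≤ μ/a = (3)/12 = 1/4.
Numerically: ≈ 0.250000.
(Since a = 12 > μ = 3.000000, the bound 1/4 is < 1 and informative.)

P[X ≥ 12] ≤ 1/4 ≈ 0.250000.


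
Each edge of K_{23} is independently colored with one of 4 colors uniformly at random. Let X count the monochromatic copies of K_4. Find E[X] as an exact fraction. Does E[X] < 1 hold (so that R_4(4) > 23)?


E[X] = C(23, 4) · 4^{1 − 6} = 8855 · 4^{−5} = 8855/1024.
As a reduced fraction: E[X] = 8855/1024 ≈ 8.6475.
Is E[X] < 1? NO.
Since E[X] ≥ 1, the first-moment bound is inconclusive at n = 23; it does NOT by itself certify R_4(4) > 23.

E[X] = 8855/1024 ≈ 8.6475; E[X] ≥ 1; first-moment method inconclusive here.


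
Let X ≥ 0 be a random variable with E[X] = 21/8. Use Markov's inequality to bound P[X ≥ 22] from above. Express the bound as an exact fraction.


μ = E[X] = 21/8, a = 22.
Markov: P[X ≥ 22] ≤ μ/a = (21/8)/22 = 21/176.
Numerically: ≈ 0.11932.
(Since a = 22 > μ = 2.62500, the bound 21/176 is < 1 and informative.)

P[X ≥ 22] ≤ 21/176 ≈ 0.11932.


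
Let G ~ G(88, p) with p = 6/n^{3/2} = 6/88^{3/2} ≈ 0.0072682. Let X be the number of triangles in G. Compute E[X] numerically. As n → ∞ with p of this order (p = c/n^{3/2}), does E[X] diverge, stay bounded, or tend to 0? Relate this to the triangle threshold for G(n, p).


Number of potential triangles: C(88, 3) = 109736.
Each occurs with probability p³ ≈ (0.0072682)³ ≈ 3.8395624e-07.
By linearity: E[X] = C(88, 3)·p³ ≈ 109736 · 3.8395624e-07 ≈ 0.04213.
Since α = 3/2 > 1, p = c/n^{3/2} = o(1/n) is below the triangle threshold p ~ 1/n. Asymptotically E[X] ~ (c³/6)·n^{3(1−α)} = (6³/6)·n^{-1.5} → 0, so by Markov's inequality G has no triangles w.h.p.

E[X] ≈ 0.04213; in regime p = Θ(1/n^{3/2}) E[X] tends to 0 (below the triangle threshold p ~ 1/n).


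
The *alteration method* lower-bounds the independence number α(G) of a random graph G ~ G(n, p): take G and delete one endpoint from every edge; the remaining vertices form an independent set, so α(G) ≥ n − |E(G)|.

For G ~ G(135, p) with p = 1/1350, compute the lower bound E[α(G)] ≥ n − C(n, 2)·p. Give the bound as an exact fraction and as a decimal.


E[|E(G)|] = C(135, 2)·p = 9045 · (1/1350) = 67/10.
E[α(G)] ≥ n − E[|E(G)|] = 135 − 67/10 = 1283/10.
Numerically: ≈ 128.300.
(This is only a lower bound; the true E[α(G)] may be larger.)

E[α(G)] ≥ 1283/10 ≈ 128.300.


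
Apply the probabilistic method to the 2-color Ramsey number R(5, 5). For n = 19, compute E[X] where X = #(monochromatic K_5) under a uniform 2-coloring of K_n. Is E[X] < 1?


E[X] = C(19, 5) · 2^{1 − 10} = 11628 · 2^{−9} = 11628/512.
As a reduced fraction: E[X] = 2907/128 ≈ 22.711.
Is E[X] < 1? NO.
Since E[X] ≥ 1, the first-moment bound is inconclusive at n = 19; it does NOT by itself certify R(5, 5) > 19.

E[X] = 2907/128 ≈ 22.711; E[X] ≥ 1; first-moment method inconclusive here.


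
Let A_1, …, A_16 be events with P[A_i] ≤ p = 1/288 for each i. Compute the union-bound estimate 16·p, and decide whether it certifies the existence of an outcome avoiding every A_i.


Union bound: P[∪_{i=1}^{16} A_i] ≤ Σ_i P[A_i] ≤ 16·p = 16·(1/288) = 1/18.
Numerically: 1/18 ≈ 0.05556.
Is 1/18 < 1? YES.
Since P[∪ A_i] ≤ 1/18 < 1, the complement has P[∩ A_i^c] ≥ 1 − 1/18 = 17/18 > 0, so some outcome avoids every A_i.

16·p = 1/18 ≈ 0.05556; existence CERTIFIED by the union bound.


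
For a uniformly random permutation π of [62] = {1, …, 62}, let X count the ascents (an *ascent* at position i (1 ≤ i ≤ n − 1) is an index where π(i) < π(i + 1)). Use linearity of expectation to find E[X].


Write X = Σ X_I over i = 1, …, 61, with X_I the indicator of one ascent.
There are 61 indicators.
For each fixed i, the pair (π(i), π(i+1)) is a uniformly random ordered pair of distinct values from {1, …, 62}; by symmetry P[π(i) < π(i+1)] = 1/2.
By linearity: E[X] = 61 · (1/2) = (62 − 1) · (1/2) = 61/2 ≈ 30.50000.

E[X] = 61/2 = 30.50000.


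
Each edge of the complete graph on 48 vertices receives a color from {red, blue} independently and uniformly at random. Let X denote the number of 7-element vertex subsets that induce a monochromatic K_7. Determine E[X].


Let X = Σ_S X_S over the C(48, 7) = 73629072 subsets S of size 7, where X_S = 1 if the K_7 on S is monochromatic.
For a fixed S, the K_7 on S has C(7, 2) = 21 edges. P[all 21 edges red] = (1/2)^21, and likewise for blue, so P[monochromatic] = 2·(1/2)^21 = 2^{1 − 21} = 1/1048576.
By linearity of expectation: E[X] = C(48, 7) · 2^{1 − 21} = 73629072 · 1/1048576 = 4601817/65536.
Numerically: E[X] ≈ 70.21815.

E[X] = C(48,7)·2^(1−C(7,2)) = 4601817/65536 ≈ 70.21815.


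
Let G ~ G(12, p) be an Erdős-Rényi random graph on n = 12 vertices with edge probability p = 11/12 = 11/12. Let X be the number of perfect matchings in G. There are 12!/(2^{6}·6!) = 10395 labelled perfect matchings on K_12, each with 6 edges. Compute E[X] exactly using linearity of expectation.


K_12 has 12!/(2^{6}·6!) = 10395 labelled perfect matchings.
For each such perfect matching H, let X_H = 1 if all 6 edges of H are present in G. Then P[X_H = 1] = p^{6} = (11/12)^{6} = 1771561/2985984.
By linearity of expectation: E[X] = Σ_H E[X_H] = 10395 · p^{6} = 10395 · 1771561/2985984 = 682050985/110592.
Numerically: E[X] ≈ 6167.3.

E[X] = 10395 · (11/12)^{6} = 682050985/110592 ≈ 6167.3.


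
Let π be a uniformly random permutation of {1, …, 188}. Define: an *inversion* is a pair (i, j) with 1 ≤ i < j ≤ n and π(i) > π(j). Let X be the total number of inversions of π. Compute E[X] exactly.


Write X = Σ X_I over the C(188, 2) = 17578 pairs i < j, with X_I the indicator of one inversion.
There are 17578 indicators.
For each fixed pair i < j, the values π(i) and π(j) are two distinct elements of {1, …, 188} in uniformly random order; by symmetry P[π(i) > π(j)] = 1/2.
By linearity: E[X] = 17578 · (1/2) = C(188, 2) · (1/2) = 17578/2 = 8789 ≈ 8789.0000.

E[X] = 8789 = 8789.0000.


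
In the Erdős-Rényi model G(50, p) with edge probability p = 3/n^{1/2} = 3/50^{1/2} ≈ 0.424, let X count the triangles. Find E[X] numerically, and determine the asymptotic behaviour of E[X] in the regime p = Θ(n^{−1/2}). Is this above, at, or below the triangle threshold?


Number of potential triangles: C(50, 3) = 19600.
Each occurs with probability p³ ≈ (0.424)³ ≈ 7.63675e-02.
By linearity: E[X] = C(50, 3)·p³ ≈ 19600 · 7.63675e-02 ≈ 1496.804.
Since α = 1/2 < 1, p = c/n^{1/2} ≫ 1/n is above the triangle threshold p ~ 1/n. Asymptotically E[X] ~ (c³/6)·n^{3(1−α)} = (3³/6)·n^{1.5} → ∞; triangles are abundant w.h.p.

E[X] ≈ 1496.804; in regime p = Θ(1/n^{1/2}) E[X] diverges (above the triangle threshold p ~ 1/n).


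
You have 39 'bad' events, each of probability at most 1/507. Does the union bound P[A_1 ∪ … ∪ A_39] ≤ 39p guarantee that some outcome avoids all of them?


Union bound: P[∪_{i=1}^{39} A_i] ≤ Σ_i P[A_i] ≤ 39·p = 39·(1/507) = 1/13.
Numerically: 1/13 ≈ 0.07692.
Is 1/13 < 1? YES.
Since P[∪ A_i] ≤ 1/13 < 1, the complement has P[∩ A_i^c] ≥ 1 − 1/13 = 12/13 > 0, so some outcome avoids every A_i.

39·p = 1/13 ≈ 0.07692; existence CERTIFIED by the union bound.


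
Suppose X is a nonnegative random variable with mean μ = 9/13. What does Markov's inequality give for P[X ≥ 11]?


μ = E[X] = 9/13, a = 11.
Markov: P[X ≥ 11] ≤ μ/a = (9/13)/11 = 9/143.
Numerically: ≈ 0.063.
(Since a = 11 > μ = 0.692, the bound 9/143 is < 1 and informative.)

P[X ≥ 11] ≤ 9/143 ≈ 0.063.


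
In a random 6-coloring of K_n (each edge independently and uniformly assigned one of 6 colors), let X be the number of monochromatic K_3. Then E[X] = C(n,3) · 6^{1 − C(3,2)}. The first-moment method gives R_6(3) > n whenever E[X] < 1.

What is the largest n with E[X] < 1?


We need C(n, 3) · 6^{1 − 3} < 1, i.e. C(n, 3) < 6^{3 − 1} = 36.
Check values of n near the boundary:
  n = 3: C(3, 3) = 1; 1 < 36? YES
  n = 4: C(4, 3) = 4; 4 < 36? YES
  n = 5: C(5, 3) = 10; 10 < 36? YES
  n = 6: C(6, 3) = 20; 20 < 36? YES
  n = 7: C(7, 3) = 35; 35 < 36? YES
  n = 8: C(8, 3) = 56; 56 < 36? NO
The largest n with C(n, 3) < 36 is n = 7 (where E[X] = 35/36 ≈ 0.9722222). Hence R_6(3) > 7, i.e. R_6(3) ≥ 8.

Largest n = 7; hence R_6(3) > 7.


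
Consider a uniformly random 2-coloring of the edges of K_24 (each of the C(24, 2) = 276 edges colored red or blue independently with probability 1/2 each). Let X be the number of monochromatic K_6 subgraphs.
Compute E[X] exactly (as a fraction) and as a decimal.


Let X = Σ_S X_S over the C(24, 6) = 134596 subsets S of size 6, where X_S = 1 if the K_6 on S is monochromatic.
For a fixed S, the K_6 on S has C(6, 2) = 15 edges. P[all 15 edges red] = (1/2)^15, and likewise for blue, so P[monochromatic] = 2·(1/2)^15 = 2^{1 − 15} = 1/16384.
By linearity of expectation: E[X] = C(24, 6) · 2^{1 − 15} = 134596 · 1/16384 = 33649/4096.
Numerically: E[X] ≈ 8.215088.

E[X] = C(24,6)·2^(1−C(6,2)) = 33649/4096 ≈ 8.215088.


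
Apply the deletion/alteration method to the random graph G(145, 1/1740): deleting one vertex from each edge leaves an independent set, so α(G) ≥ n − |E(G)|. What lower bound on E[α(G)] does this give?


E[|E(G)|] = C(145, 2)·p = 10440 · (1/1740) = 6.
E[α(G)] ≥ n − E[|E(G)|] = 145 − 6 = 139.
Numerically: ≈ 139.00000.
(This is only a lower bound; the true E[α(G)] may be larger.)

E[α(G)] ≥ 139 ≈ 139.00000.


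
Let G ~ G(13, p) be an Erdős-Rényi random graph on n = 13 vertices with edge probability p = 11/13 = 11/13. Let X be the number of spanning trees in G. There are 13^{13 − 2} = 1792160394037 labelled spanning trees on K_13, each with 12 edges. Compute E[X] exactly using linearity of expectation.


K_13 has 13^{13 − 2} = 1792160394037 labelled spanning trees.
For each such spanning tree H, let X_H = 1 if all 12 edges of H are present in G. Then P[X_H = 1] = p^{12} = (11/13)^{12} = 3138428376721/23298085122481.
Summing the indicators: E[X] = Σ_H E[X_H] = 1792160394037 · p^{12} = 1792160394037 · 3138428376721/23298085122481 = 3138428376721/13.
Numerically: E[X] ≈ 2.41e+11.

E[X] = 1792160394037 · (11/13)^{12} = 3138428376721/13 ≈ 2.41e+11.
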